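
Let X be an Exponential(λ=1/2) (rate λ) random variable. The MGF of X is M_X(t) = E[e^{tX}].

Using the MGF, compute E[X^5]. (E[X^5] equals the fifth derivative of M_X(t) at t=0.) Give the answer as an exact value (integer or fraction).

E[X^5] = M^(5)(0) = 3840

M_X(t) = 1/(2*(1/2 - t))
M^(5)(t) = 3840/(64*t^6 - 192*t^5 + 240*t^4 - 160*t^3 + 60*t^2 - 12*t + 1)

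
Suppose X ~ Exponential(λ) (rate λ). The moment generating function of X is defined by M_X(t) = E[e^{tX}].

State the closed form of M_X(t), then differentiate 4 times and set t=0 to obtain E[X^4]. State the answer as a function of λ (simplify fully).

M_X(t) = λ/(λ - t)
M′(t) = λ/(λ^2 - 2*λ*t + t^2)
M′′(t) = -2*λ/(-λ^3 + 3*λ^2*t - 3*λ*t^2 + t^3)
M′′′(t) = 6*λ/(λ^4 - 4*λ^3*t + 6*λ^2*t^2 - 4*λ*t^3 + t^4)
M′′′′(t) = -24*λ/(-λ^5 + 5*λ^4*t - 10*λ^3*t^2 + 10*λ^2*t^3 - 5*λ*t^4 + t^5)

E[X^4] = M′′′′(0) = 24/λ^4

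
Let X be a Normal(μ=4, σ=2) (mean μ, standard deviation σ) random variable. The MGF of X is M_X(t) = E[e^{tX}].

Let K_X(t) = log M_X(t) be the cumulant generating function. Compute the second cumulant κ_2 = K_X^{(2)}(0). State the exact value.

κ_2 = d^2K/dt^2 |_{t=0} = 4

M_X(t) = e^(2*t^2 + 4*t)
K_X(t) = log M_X(t) = 2*t^2 + 4*t
dK/dt = 4*t + 4
d^2K/dt^2 = 4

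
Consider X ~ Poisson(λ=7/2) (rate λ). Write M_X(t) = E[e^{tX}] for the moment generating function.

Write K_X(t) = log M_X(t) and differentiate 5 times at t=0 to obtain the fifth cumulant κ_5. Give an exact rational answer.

M_X(t) = e^(7*e^(t)/2 - 7/2)
K_X(t) = log M_X(t) = 7*e^(t)/2 - 7/2
dK/dt = 7*e^(t)/2
d^2K/dt^2 = 7*e^(t)/2
d^3K/dt^3 = 7*e^(t)/2
d^4K/dt^4 = 7*e^(t)/2
d^5K/dt^5 = 7*e^(t)/2

κ_5 = d^5K/dt^5 |_{t=0} = 7/2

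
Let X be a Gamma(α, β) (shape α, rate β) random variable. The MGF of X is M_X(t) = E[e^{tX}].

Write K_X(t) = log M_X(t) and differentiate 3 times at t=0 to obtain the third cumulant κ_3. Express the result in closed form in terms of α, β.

M_X(t) = (β/(β - t))^α
K_X(t) = log M_X(t) = α*(log(β) - log(β - t))
K′(t) = -α/(-β + t)
K′′(t) = α/(β^2 - 2*β*t + t^2)
K′′′(t) = -2*α/(-β^3 + 3*β^2*t - 3*β*t^2 + t^3)

κ_3 = K′′′(0) = 2*α/β^3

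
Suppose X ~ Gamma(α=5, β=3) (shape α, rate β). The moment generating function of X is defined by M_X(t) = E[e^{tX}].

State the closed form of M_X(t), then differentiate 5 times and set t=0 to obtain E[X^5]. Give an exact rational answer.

M_X(t) = 243/(3 - t)^5
M^(5)(t) = 3674160/(t^10 - 30*t^9 + 405*t^8 - 3240*t^7 + 17010*t^6 - 61236*t^5 + 153090*t^4 - 262440*t^3 + 295245*t^2 - 196830*t + 59049)

E[X^5] = M^(5)(0) = 560/9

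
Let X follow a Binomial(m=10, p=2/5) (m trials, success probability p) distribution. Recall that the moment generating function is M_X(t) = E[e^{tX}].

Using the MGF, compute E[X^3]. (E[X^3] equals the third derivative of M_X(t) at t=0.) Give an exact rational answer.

M_X(t) = (2*e^(t)/5 + 3/5)^10

E[X^3] = D^3[M](0) = 2332/25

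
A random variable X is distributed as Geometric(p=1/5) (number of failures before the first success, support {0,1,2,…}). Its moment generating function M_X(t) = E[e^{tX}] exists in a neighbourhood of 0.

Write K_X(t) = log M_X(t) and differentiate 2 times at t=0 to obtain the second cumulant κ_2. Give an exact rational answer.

κ_2 = K^(2)(0) = 20

M_X(t) = 1/(5*(1 - 4*e^(t)/5))
K_X(t) = log M_X(t) = -log(1 - 4*e^(t)/5) - log(5)
K^(2)(t) = 20*e^(t)/(16*e^(2*t) - 40*e^(t) + 25)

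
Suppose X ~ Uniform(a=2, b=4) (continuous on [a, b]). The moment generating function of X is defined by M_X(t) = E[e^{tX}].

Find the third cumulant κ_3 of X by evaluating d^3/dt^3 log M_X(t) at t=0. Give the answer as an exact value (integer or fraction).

M_X(t) = (e^(4*t) - e^(2*t))/(2*t)
K_X(t) = log M_X(t) = -log(t) + log(e^(4*t) - e^(2*t)) - log(2)
K^(3)(t) = (8*t^3*e^(4*t) + 8*t^3*e^(2*t) - 2*e^(6*t) + 6*e^(4*t) - 6*e^(2*t) + 2)/(t^3*e^(6*t) - 3*t^3*e^(4*t) + 3*t^3*e^(2*t) - t^3)

κ_3 = K^(3)(0) = 0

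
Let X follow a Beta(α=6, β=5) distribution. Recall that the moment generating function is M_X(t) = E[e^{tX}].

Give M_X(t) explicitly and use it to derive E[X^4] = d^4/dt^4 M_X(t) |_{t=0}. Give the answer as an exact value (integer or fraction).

M_X(t) = ₁F₁(6; 11; t)
M′(t) = 6*₁F₁(7; 12; t)/11
M′′(t) = 7*₁F₁(8; 13; t)/22
M′′′(t) = 28*₁F₁(9; 14; t)/143
M′′′′(t) = 18*₁F₁(10; 15; t)/143

E[X^4] = M′′′′(0) = 18/143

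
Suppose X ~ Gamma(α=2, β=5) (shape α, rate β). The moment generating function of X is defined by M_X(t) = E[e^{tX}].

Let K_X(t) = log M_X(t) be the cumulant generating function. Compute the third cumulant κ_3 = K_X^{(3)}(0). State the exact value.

κ_3 = K^(3)(0) = 4/125

M_X(t) = 25/(5 - t)^2
K_X(t) = log M_X(t) = -2*log(5 - t) + 2*log(5)
K^(3)(t) = -4/(t^3 - 15*t^2 + 75*t - 125)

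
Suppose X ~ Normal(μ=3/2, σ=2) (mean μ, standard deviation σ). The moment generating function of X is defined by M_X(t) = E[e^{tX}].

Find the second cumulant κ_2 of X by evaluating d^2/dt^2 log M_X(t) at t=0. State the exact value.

M_X(t) = e^(2*t^2 + 3*t/2)
K_X(t) = log M_X(t) = 2*t^2 + 3*t/2
K^(2)(t) = 4

κ_2 = K^(2)(0) = 4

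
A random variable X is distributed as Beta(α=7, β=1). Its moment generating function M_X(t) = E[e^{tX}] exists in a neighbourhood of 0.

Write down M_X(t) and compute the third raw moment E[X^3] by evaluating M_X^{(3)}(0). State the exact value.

E[X^3] = M′′′(0) = 7/10

M_X(t) = ₁F₁(7; 8; t)
M′(t) = 7*₁F₁(8; 9; t)/8
M′′(t) = 7*₁F₁(9; 10; t)/9
M′′′(t) = 7*₁F₁(10; 11; t)/10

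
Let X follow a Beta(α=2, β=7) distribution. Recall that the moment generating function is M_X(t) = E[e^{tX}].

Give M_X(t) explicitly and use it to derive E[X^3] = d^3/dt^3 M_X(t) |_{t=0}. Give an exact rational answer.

E[X^3] = d^3M/dt^3 |_{t=0} = 4/165

M_X(t) = ₁F₁(2; 9; t)
dM/dt = 2*₁F₁(3; 10; t)/9
d^2M/dt^2 = ₁F₁(4; 11; t)/15
d^3M/dt^3 = 4*₁F₁(5; 12; t)/165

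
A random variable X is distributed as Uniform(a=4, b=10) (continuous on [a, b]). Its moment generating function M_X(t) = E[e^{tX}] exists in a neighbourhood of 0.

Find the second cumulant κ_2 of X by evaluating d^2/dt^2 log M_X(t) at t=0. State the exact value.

M_X(t) = (e^(10*t) - e^(4*t))/(6*t)
K_X(t) = log M_X(t) = -log(t) + log(e^(10*t) - e^(4*t)) - log(6)
dK/dt = (10*t*e^(6*t) - 4*t - e^(6*t) + 1)/(t*e^(6*t) - t)
d^2K/dt^2 = (-36*t^2*e^(6*t) + e^(12*t) - 2*e^(6*t) + 1)/(t^2*e^(12*t) - 2*t^2*e^(6*t) + t^2)

κ_2 = d^2K/dt^2 |_{t=0} = 3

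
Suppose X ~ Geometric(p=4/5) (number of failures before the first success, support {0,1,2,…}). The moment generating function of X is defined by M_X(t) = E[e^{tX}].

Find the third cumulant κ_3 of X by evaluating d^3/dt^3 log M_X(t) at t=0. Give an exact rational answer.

κ_3 = d^3K/dt^3 |_{t=0} = 15/32

M_X(t) = 4/(5*(1 - e^(t)/5))
K_X(t) = log M_X(t) = -log(1 - e^(t)/5) - log(5) + 2*log(2)
dK/dt = -e^(t)/(e^(t) - 5)
d^2K/dt^2 = 5*e^(t)/(e^(2*t) - 10*e^(t) + 25)
d^3K/dt^3 = (-5*e^(2*t) - 25*e^(t))/(e^(3*t) - 15*e^(2*t) + 75*e^(t) - 125)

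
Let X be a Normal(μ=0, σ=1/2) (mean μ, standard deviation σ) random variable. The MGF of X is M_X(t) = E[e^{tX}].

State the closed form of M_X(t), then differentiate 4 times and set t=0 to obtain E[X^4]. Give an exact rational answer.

E[X^4] = D^4[M](0) = 3/16

M_X(t) = e^(t^2/8)
D^4[M](t) = t^4*e^(t^2/8)/256 + 3*t^2*e^(t^2/8)/32 + 3*e^(t^2/8)/16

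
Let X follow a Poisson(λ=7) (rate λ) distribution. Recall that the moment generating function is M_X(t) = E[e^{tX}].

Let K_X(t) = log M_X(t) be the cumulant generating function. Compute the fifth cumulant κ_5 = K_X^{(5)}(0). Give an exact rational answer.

κ_5 = K′′′′′(0) = 7

M_X(t) = e^(7*e^(t) - 7)
K_X(t) = log M_X(t) = 7*e^(t) - 7
K′(t) = 7*e^(t)
K′′(t) = 7*e^(t)
K′′′(t) = 7*e^(t)
K′′′′(t) = 7*e^(t)
K′′′′′(t) = 7*e^(t)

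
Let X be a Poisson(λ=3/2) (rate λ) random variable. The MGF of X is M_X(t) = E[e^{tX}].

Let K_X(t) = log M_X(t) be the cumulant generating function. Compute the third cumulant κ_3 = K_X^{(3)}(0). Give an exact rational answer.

M_X(t) = e^(3*e^(t)/2 - 3/2)
K_X(t) = log M_X(t) = 3*e^(t)/2 - 3/2
K′(t) = 3*e^(t)/2
K′′(t) = 3*e^(t)/2
K′′′(t) = 3*e^(t)/2

κ_3 = K′′′(0) = 3/2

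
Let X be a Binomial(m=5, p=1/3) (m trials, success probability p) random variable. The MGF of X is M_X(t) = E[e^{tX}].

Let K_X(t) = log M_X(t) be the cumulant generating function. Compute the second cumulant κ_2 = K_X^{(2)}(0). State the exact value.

M_X(t) = (e^(t)/3 + 2/3)^5
K_X(t) = log M_X(t) = 5*log(e^(t)/3 + 2/3)
D^2[K](t) = 10*e^(t)/(e^(2*t) + 4*e^(t) + 4)

κ_2 = D^2[K](0) = 10/9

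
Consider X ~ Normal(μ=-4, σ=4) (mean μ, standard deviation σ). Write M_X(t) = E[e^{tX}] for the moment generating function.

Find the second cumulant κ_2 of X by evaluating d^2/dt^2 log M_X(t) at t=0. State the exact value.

κ_2 = D^2[K](0) = 16

M_X(t) = e^(8*t^2 - 4*t)
K_X(t) = log M_X(t) = 8*t^2 - 4*t
D^2[K](t) = 16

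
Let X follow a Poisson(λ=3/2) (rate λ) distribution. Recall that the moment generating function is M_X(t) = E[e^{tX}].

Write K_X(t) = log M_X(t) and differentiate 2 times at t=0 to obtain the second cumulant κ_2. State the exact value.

M_X(t) = e^(3*e^(t)/2 - 3/2)
K_X(t) = log M_X(t) = 3*e^(t)/2 - 3/2
D^2[K](t) = 3*e^(t)/2

κ_2 = D^2[K](0) = 3/2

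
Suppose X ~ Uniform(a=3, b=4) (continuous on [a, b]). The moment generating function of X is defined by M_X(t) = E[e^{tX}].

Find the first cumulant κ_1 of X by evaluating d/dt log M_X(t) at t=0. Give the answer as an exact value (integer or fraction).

κ_1 = dK/dt |_{t=0} = 7/2

M_X(t) = (e^(4*t) - e^(3*t))/t
K_X(t) = log M_X(t) = -log(t) + log(e^(4*t) - e^(3*t))
dK/dt = (4*t*e^(t) - 3*t - e^(t) + 1)/(t*e^(t) - t)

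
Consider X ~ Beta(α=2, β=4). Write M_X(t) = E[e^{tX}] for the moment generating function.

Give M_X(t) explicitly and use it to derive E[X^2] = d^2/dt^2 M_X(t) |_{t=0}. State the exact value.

E[X^2] = M^(2)(0) = 1/7

M_X(t) = ₁F₁(2; 6; t)
M^(2)(t) = ₁F₁(4; 8; t)/7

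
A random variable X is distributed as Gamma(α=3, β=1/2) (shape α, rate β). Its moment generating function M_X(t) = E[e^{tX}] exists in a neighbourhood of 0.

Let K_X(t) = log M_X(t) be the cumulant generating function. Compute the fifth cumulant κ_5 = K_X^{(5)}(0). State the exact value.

κ_5 = d^5K/dt^5 |_{t=0} = 2304

M_X(t) = 1/(8*(1/2 - t)^3)
K_X(t) = log M_X(t) = -3*log(1/2 - t) - 3*log(2)
dK/dt = -6/(2*t - 1)
d^2K/dt^2 = 12/(4*t^2 - 4*t + 1)
d^3K/dt^3 = -48/(8*t^3 - 12*t^2 + 6*t - 1)
d^4K/dt^4 = 288/(16*t^4 - 32*t^3 + 24*t^2 - 8*t + 1)
d^5K/dt^5 = -2304/(32*t^5 - 80*t^4 + 80*t^3 - 40*t^2 + 10*t - 1)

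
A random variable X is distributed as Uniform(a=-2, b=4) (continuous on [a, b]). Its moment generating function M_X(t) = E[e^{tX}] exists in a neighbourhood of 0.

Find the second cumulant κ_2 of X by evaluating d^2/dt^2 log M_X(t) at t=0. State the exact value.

κ_2 = d^2K/dt^2 |_{t=0} = 3

M_X(t) = (e^(4*t) - e^(-2*t))/(6*t)
K_X(t) = log M_X(t) = -log(t) + log(e^(4*t) - e^(-2*t)) - log(6)
dK/dt = (4*t*e^(6*t) + 2*t - e^(6*t) + 1)/(t*e^(6*t) - t)
d^2K/dt^2 = (-36*t^2*e^(6*t) + e^(12*t) - 2*e^(6*t) + 1)/(t^2*e^(12*t) - 2*t^2*e^(6*t) + t^2)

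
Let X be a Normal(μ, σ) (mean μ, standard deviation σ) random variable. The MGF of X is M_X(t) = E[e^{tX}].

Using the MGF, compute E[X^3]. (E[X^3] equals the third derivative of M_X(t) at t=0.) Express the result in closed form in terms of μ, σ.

M_X(t) = e^(μ*t + σ^2*t^2/2)
dM/dt = μ*e^(μ*t)*e^(σ^2*t^2/2) + σ^2*t*e^(μ*t)*e^(σ^2*t^2/2)
d^2M/dt^2 = μ^2*e^(μ*t)*e^(σ^2*t^2/2) + 2*μ*σ^2*t*e^(μ*t)*e^(σ^2*t^2/2) + σ^4*t^2*e^(μ*t)*e^(σ^2*t^2/2) + σ^2*e^(μ*t)*e^(σ^2*t^2/2)

E[X^3] = d^3M/dt^3 |_{t=0} = μ*(μ^2 + 3*σ^2)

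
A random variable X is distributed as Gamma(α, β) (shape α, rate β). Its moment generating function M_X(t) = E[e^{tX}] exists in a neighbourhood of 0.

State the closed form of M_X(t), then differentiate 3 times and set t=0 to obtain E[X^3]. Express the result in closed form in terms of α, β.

M_X(t) = (β/(β - t))^α
dM/dt = -α*β^α*(1/(β - t))^α/(-β + t)
d^2M/dt^2 = (α^2*β^α*(1/(β - t))^α + α*β^α*(1/(β - t))^α)/(β^2 - 2*β*t + t^2)
d^3M/dt^3 = (-α^3*β^α*(1/(β - t))^α - 3*α^2*β^α*(1/(β - t))^α - 2*α*β^α*(1/(β - t))^α)/(-β^3 + 3*β^2*t - 3*β*t^2 + t^3)

E[X^3] = d^3M/dt^3 |_{t=0} = α*(α^2 + 3*α + 2)/β^3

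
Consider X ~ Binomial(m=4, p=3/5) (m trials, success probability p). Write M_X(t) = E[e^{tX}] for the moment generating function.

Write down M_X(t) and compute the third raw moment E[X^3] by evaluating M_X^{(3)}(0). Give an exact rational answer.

E[X^3] = d^3M/dt^3 |_{t=0} = 2568/125

M_X(t) = (3*e^(t)/5 + 2/5)^4
dM/dt = 324*e^(4*t)/625 + 648*e^(3*t)/625 + 432*e^(2*t)/625 + 96*e^(t)/625
d^2M/dt^2 = 1296*e^(4*t)/625 + 1944*e^(3*t)/625 + 864*e^(2*t)/625 + 96*e^(t)/625
d^3M/dt^3 = 5184*e^(4*t)/625 + 5832*e^(3*t)/625 + 1728*e^(2*t)/625 + 96*e^(t)/625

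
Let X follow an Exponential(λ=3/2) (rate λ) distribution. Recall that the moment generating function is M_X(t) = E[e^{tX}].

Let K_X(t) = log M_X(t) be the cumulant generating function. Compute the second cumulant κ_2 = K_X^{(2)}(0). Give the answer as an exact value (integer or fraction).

M_X(t) = 3/(2*(3/2 - t))
K_X(t) = log M_X(t) = -log(3/2 - t) - log(2) + log(3)
K^(2)(t) = 4/(4*t^2 - 12*t + 9)

κ_2 = K^(2)(0) = 4/9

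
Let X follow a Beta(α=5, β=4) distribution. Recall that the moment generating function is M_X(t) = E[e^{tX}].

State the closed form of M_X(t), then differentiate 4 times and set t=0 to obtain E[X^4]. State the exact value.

E[X^4] = M^(4)(0) = 14/99

M_X(t) = ₁F₁(5; 9; t)
M^(4)(t) = 14*₁F₁(9; 13; t)/99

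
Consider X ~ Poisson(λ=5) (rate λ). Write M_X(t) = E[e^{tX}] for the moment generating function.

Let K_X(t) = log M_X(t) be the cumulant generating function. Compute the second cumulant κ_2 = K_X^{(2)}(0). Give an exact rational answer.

κ_2 = K^(2)(0) = 5

M_X(t) = e^(5*e^(t) - 5)
K_X(t) = log M_X(t) = 5*e^(t) - 5
K^(2)(t) = 5*e^(t)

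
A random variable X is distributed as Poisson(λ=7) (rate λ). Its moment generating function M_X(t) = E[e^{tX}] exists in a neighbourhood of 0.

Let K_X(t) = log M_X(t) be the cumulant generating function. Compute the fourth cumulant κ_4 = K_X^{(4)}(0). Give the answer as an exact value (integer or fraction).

κ_4 = K^(4)(0) = 7

M_X(t) = e^(7*e^(t) - 7)
K_X(t) = log M_X(t) = 7*e^(t) - 7
K^(4)(t) = 7*e^(t)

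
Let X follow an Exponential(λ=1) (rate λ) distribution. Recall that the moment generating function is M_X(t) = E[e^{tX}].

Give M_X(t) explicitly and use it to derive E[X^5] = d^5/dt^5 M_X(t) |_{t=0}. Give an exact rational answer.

E[X^5] = D^5[M](0) = 120

M_X(t) = 1/(1 - t)
D^5[M](t) = 120/(t^6 - 6*t^5 + 15*t^4 - 20*t^3 + 15*t^2 - 6*t + 1)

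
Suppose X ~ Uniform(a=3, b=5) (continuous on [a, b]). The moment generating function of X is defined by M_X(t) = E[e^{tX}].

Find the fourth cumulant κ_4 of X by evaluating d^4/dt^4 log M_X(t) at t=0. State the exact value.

κ_4 = K′′′′(0) = -2/15

M_X(t) = (e^(5*t) - e^(3*t))/(2*t)
K_X(t) = log M_X(t) = -log(t) + log(e^(5*t) - e^(3*t)) - log(2)
K′(t) = (5*t*e^(2*t) - 3*t - e^(2*t) + 1)/(t*e^(2*t) - t)
K′′(t) = (-4*t^2*e^(2*t) + e^(4*t) - 2*e^(2*t) + 1)/(t^2*e^(4*t) - 2*t^2*e^(2*t) + t^2)
K′′′(t) = (8*t^3*e^(4*t) + 8*t^3*e^(2*t) - 2*e^(6*t) + 6*e^(4*t) - 6*e^(2*t) + 2)/(t^3*e^(6*t) - 3*t^3*e^(4*t) + 3*t^3*e^(2*t) - t^3)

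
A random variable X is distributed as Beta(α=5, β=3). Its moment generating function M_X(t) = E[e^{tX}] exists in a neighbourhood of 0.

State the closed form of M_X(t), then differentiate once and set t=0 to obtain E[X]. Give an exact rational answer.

M_X(t) = ₁F₁(5; 8; t)
M^(1)(t) = 5*₁F₁(6; 9; t)/8

E[X] = M^(1)(0) = 5/8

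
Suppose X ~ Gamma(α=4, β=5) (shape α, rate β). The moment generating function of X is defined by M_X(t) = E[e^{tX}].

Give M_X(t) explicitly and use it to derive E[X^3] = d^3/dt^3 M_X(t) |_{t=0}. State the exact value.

M_X(t) = 625/(5 - t)^4
M′(t) = -2500/(t^5 - 25*t^4 + 250*t^3 - 1250*t^2 + 3125*t - 3125)
M′′(t) = 12500/(t^6 - 30*t^5 + 375*t^4 - 2500*t^3 + 9375*t^2 - 18750*t + 15625)
M′′′(t) = -75000/(t^7 - 35*t^6 + 525*t^5 - 4375*t^4 + 21875*t^3 - 65625*t^2 + 109375*t - 78125)

E[X^3] = M′′′(0) = 24/25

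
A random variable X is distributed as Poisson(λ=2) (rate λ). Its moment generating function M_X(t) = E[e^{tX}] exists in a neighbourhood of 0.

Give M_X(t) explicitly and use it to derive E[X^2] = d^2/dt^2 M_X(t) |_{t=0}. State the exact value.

E[X^2] = M′′(0) = 6

M_X(t) = e^(2*e^(t) - 2)
M′(t) = 2*e^(-2)*e^(t)*e^(2*e^(t))
M′′(t) = (4*e^(2*t)*e^(2*e^(t)) + 2*e^(t)*e^(2*e^(t)))*e^(-2)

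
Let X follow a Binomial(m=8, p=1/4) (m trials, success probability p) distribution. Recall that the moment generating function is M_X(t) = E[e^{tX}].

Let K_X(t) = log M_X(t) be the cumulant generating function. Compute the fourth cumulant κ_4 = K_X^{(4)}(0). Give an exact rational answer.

M_X(t) = (e^(t)/4 + 3/4)^8
K_X(t) = log M_X(t) = 8*log(e^(t)/4 + 3/4)
K′(t) = 8*e^(t)/(e^(t) + 3)
K′′(t) = 24*e^(t)/(e^(2*t) + 6*e^(t) + 9)
K′′′(t) = (-24*e^(2*t) + 72*e^(t))/(e^(3*t) + 9*e^(2*t) + 27*e^(t) + 27)
K′′′′(t) = (24*e^(3*t) - 288*e^(2*t) + 216*e^(t))/(e^(4*t) + 12*e^(3*t) + 54*e^(2*t) + 108*e^(t) + 81)

κ_4 = K′′′′(0) = -3/16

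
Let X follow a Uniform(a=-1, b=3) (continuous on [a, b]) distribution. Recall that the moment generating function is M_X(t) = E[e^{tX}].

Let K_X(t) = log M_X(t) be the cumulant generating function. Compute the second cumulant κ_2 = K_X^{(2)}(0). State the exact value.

M_X(t) = (e^(3*t) - e^(-t))/(4*t)
K_X(t) = log M_X(t) = -log(t) + log(e^(3*t) - e^(-t)) - 2*log(2)
K′(t) = (3*t*e^(4*t) + t - e^(4*t) + 1)/(t*e^(4*t) - t)
K′′(t) = (-16*t^2*e^(4*t) + e^(8*t) - 2*e^(4*t) + 1)/(t^2*e^(8*t) - 2*t^2*e^(4*t) + t^2)

κ_2 = K′′(0) = 4/3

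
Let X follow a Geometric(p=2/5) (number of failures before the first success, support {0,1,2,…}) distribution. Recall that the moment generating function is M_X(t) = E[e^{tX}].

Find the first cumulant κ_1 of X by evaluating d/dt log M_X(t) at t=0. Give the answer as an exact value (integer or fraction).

κ_1 = K^(1)(0) = 3/2

M_X(t) = 2/(5*(1 - 3*e^(t)/5))
K_X(t) = log M_X(t) = -log(1 - 3*e^(t)/5) - log(5) + log(2)
K^(1)(t) = -3*e^(t)/(3*e^(t) - 5)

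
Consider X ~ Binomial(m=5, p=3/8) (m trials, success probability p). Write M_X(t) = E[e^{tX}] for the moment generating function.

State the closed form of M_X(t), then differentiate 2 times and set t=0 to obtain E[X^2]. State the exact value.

E[X^2] = M′′(0) = 75/16

M_X(t) = (3*e^(t)/8 + 5/8)^5
M′(t) = 1215*e^(5*t)/32768 + 2025*e^(4*t)/8192 + 10125*e^(3*t)/16384 + 5625*e^(2*t)/8192 + 9375*e^(t)/32768
M′′(t) = 6075*e^(5*t)/32768 + 2025*e^(4*t)/2048 + 30375*e^(3*t)/16384 + 5625*e^(2*t)/4096 + 9375*e^(t)/32768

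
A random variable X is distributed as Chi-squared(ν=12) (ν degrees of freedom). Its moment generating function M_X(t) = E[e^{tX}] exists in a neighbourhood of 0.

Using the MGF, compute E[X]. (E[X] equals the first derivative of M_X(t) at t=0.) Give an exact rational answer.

E[X] = dM/dt |_{t=0} = 12

M_X(t) = (1 - 2*t)^(-6)
dM/dt = -12/(128*t^7 - 448*t^6 + 672*t^5 - 560*t^4 + 280*t^3 - 84*t^2 + 14*t - 1)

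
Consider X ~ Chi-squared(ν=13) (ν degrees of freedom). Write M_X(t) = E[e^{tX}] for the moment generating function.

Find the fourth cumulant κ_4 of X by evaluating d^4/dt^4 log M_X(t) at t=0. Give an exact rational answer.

M_X(t) = (1 - 2*t)^(-13/2)
K_X(t) = log M_X(t) = -13*log(1 - 2*t)/2
K′(t) = -13/(2*t - 1)
K′′(t) = 26/(4*t^2 - 4*t + 1)
K′′′(t) = -104/(8*t^3 - 12*t^2 + 6*t - 1)
K′′′′(t) = 624/(16*t^4 - 32*t^3 + 24*t^2 - 8*t + 1)

κ_4 = K′′′′(0) = 624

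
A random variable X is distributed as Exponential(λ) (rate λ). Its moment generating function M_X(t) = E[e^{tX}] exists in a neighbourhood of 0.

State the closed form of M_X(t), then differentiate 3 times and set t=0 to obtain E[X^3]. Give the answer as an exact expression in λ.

E[X^3] = M′′′(0) = 6/λ^3

M_X(t) = λ/(λ - t)
M′(t) = λ/(λ^2 - 2*λ*t + t^2)
M′′(t) = -2*λ/(-λ^3 + 3*λ^2*t - 3*λ*t^2 + t^3)
M′′′(t) = 6*λ/(λ^4 - 4*λ^3*t + 6*λ^2*t^2 - 4*λ*t^3 + t^4)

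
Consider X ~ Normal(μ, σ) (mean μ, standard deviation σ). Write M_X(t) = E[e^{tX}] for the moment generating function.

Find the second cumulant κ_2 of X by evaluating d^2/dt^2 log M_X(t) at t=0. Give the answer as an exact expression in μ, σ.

M_X(t) = e^(μ*t + σ^2*t^2/2)
K_X(t) = log M_X(t) = μ*t + σ^2*t^2/2
D^2[K](t) = σ^2

κ_2 = D^2[K](0) = σ^2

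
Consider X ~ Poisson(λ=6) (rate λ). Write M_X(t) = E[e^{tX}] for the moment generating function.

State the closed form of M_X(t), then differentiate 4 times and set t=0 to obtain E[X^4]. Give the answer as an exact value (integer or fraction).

E[X^4] = M^(4)(0) = 2850

M_X(t) = e^(6*e^(t) - 6)
M^(4)(t) = (1296*e^(4*t)*e^(6*e^(t)) + 1296*e^(3*t)*e^(6*e^(t)) + 252*e^(2*t)*e^(6*e^(t)) + 6*e^(t)*e^(6*e^(t)))*e^(-6)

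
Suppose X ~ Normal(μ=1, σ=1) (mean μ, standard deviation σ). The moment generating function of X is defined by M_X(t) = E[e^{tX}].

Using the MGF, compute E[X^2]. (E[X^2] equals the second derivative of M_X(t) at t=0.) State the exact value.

M_X(t) = e^(t^2/2 + t)
M′(t) = t*e^(t)*e^(t^2/2) + e^(t)*e^(t^2/2)
M′′(t) = t^2*e^(t)*e^(t^2/2) + 2*t*e^(t)*e^(t^2/2) + 2*e^(t)*e^(t^2/2)

E[X^2] = M′′(0) = 2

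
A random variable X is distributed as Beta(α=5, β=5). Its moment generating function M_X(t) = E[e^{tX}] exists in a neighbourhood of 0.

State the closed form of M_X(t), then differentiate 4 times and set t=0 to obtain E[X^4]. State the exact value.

M_X(t) = ₁F₁(5; 10; t)
D^4[M](t) = 14*₁F₁(9; 14; t)/143

E[X^4] = D^4[M](0) = 14/143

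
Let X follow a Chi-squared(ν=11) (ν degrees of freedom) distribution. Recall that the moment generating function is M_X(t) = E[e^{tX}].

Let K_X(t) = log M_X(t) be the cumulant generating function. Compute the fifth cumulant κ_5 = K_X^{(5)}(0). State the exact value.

κ_5 = d^5K/dt^5 |_{t=0} = 4224

M_X(t) = (1 - 2*t)^(-11/2)
K_X(t) = log M_X(t) = -11*log(1 - 2*t)/2
dK/dt = -11/(2*t - 1)
d^2K/dt^2 = 22/(4*t^2 - 4*t + 1)
d^3K/dt^3 = -88/(8*t^3 - 12*t^2 + 6*t - 1)
d^4K/dt^4 = 528/(16*t^4 - 32*t^3 + 24*t^2 - 8*t + 1)
d^5K/dt^5 = -4224/(32*t^5 - 80*t^4 + 80*t^3 - 40*t^2 + 10*t - 1)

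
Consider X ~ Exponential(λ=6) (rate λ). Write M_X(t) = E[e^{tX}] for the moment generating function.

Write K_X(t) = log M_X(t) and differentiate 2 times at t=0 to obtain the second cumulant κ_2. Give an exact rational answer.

κ_2 = D^2[K](0) = 1/36

M_X(t) = 6/(6 - t)
K_X(t) = log M_X(t) = -log(6 - t) + log(6)
D^2[K](t) = 1/(t^2 - 12*t + 36)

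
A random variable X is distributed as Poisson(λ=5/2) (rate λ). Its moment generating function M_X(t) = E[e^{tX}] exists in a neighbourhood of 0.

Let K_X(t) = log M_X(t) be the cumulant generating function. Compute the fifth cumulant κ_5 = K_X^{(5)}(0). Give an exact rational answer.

κ_5 = K^(5)(0) = 5/2

M_X(t) = e^(5*e^(t)/2 - 5/2)
K_X(t) = log M_X(t) = 5*e^(t)/2 - 5/2
K^(5)(t) = 5*e^(t)/2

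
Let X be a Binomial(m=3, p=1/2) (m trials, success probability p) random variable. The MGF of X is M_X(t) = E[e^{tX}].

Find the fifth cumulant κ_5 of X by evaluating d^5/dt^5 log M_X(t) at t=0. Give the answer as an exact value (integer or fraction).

κ_5 = d^5K/dt^5 |_{t=0} = 0

M_X(t) = (e^(t)/2 + 1/2)^3
K_X(t) = log M_X(t) = 3*log(e^(t)/2 + 1/2)
dK/dt = 3*e^(t)/(e^(t) + 1)
d^2K/dt^2 = 3*e^(t)/(e^(2*t) + 2*e^(t) + 1)
d^3K/dt^3 = (-3*e^(2*t) + 3*e^(t))/(e^(3*t) + 3*e^(2*t) + 3*e^(t) + 1)
d^4K/dt^4 = (3*e^(3*t) - 12*e^(2*t) + 3*e^(t))/(e^(4*t) + 4*e^(3*t) + 6*e^(2*t) + 4*e^(t) + 1)
d^5K/dt^5 = (-3*e^(4*t) + 33*e^(3*t) - 33*e^(2*t) + 3*e^(t))/(e^(5*t) + 5*e^(4*t) + 10*e^(3*t) + 10*e^(2*t) + 5*e^(t) + 1)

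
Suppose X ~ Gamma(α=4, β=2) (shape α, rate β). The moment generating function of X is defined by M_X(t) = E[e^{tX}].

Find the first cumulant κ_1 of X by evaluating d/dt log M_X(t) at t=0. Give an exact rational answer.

M_X(t) = 16/(2 - t)^4
K_X(t) = log M_X(t) = -4*log(2 - t) + 4*log(2)
K′(t) = -4/(t - 2)

κ_1 = K′(0) = 2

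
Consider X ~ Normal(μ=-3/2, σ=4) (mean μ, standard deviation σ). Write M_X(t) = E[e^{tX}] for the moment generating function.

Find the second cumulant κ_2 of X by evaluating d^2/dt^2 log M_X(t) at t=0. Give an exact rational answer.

κ_2 = K′′(0) = 16

M_X(t) = e^(8*t^2 - 3*t/2)
K_X(t) = log M_X(t) = 8*t^2 - 3*t/2
K′(t) = 16*t - 3/2
K′′(t) = 16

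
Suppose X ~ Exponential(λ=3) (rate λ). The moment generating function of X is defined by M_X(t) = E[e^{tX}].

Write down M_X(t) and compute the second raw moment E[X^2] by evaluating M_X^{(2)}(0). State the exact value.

M_X(t) = 3/(3 - t)
M′(t) = 3/(t^2 - 6*t + 9)
M′′(t) = -6/(t^3 - 9*t^2 + 27*t - 27)

E[X^2] = M′′(0) = 2/9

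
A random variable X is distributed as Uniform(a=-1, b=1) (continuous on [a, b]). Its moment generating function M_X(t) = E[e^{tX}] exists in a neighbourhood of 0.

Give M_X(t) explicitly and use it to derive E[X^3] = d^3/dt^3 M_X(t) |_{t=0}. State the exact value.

E[X^3] = d^3M/dt^3 |_{t=0} = 0

M_X(t) = (e^(t) - e^(-t))/(2*t)
dM/dt = (t*e^(2*t) + t - e^(2*t) + 1)*e^(-t)/(2*t^2)
d^2M/dt^2 = (t^2*e^(2*t) - t^2 - 2*t*e^(2*t) - 2*t + 2*e^(2*t) - 2)*e^(-t)/(2*t^3)
d^3M/dt^3 = (t^3*e^(2*t) + t^3 - 3*t^2*e^(2*t) + 3*t^2 + 6*t*e^(2*t) + 6*t - 6*e^(2*t) + 6)*e^(-t)/(2*t^4)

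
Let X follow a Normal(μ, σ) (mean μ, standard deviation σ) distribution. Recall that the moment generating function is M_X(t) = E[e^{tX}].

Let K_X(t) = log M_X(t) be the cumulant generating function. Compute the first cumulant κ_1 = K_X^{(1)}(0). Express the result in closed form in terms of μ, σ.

M_X(t) = e^(μ*t + σ^2*t^2/2)
K_X(t) = log M_X(t) = μ*t + σ^2*t^2/2
K′(t) = μ + σ^2*t

κ_1 = K′(0) = μ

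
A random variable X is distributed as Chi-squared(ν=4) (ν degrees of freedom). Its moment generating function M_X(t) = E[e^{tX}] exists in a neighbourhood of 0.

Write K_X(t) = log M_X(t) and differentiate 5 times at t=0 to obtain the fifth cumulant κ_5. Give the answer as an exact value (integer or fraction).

M_X(t) = (1 - 2*t)^(-2)
K_X(t) = log M_X(t) = -2*log(1 - 2*t)
dK/dt = -4/(2*t - 1)
d^2K/dt^2 = 8/(4*t^2 - 4*t + 1)
d^3K/dt^3 = -32/(8*t^3 - 12*t^2 + 6*t - 1)
d^4K/dt^4 = 192/(16*t^4 - 32*t^3 + 24*t^2 - 8*t + 1)
d^5K/dt^5 = -1536/(32*t^5 - 80*t^4 + 80*t^3 - 40*t^2 + 10*t - 1)

κ_5 = d^5K/dt^5 |_{t=0} = 1536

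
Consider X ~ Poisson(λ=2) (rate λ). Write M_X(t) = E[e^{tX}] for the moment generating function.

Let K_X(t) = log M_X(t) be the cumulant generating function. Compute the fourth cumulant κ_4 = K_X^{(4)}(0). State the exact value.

M_X(t) = e^(2*e^(t) - 2)
K_X(t) = log M_X(t) = 2*e^(t) - 2
K^(4)(t) = 2*e^(t)

κ_4 = K^(4)(0) = 2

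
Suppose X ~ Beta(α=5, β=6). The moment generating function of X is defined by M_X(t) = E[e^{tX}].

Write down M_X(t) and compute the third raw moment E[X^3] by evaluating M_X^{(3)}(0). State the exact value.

M_X(t) = ₁F₁(5; 11; t)
M^(3)(t) = 35*₁F₁(8; 14; t)/286

E[X^3] = M^(3)(0) = 35/286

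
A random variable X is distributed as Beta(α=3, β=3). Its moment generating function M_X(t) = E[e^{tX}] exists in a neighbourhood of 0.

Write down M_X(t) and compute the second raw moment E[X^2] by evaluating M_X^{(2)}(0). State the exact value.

M_X(t) = ₁F₁(3; 6; t)
dM/dt = ₁F₁(4; 7; t)/2
d^2M/dt^2 = 2*₁F₁(5; 8; t)/7

E[X^2] = d^2M/dt^2 |_{t=0} = 2/7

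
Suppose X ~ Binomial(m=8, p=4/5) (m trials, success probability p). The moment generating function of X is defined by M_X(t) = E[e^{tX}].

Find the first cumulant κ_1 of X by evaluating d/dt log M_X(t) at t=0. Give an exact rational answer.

κ_1 = D[K](0) = 32/5

M_X(t) = (4*e^(t)/5 + 1/5)^8
K_X(t) = log M_X(t) = 8*log(4*e^(t)/5 + 1/5)
D[K](t) = 32*e^(t)/(4*e^(t) + 1)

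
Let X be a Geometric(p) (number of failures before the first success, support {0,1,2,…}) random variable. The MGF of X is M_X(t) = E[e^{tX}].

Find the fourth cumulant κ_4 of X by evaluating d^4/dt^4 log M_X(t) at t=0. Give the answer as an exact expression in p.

M_X(t) = p/(-(1 - p)*e^(t) + 1)
K_X(t) = log M_X(t) = log(p) - log(-(1 - p)*e^(t) + 1)

κ_4 = D^4[K](0) = (-p^3 + 7*p^2 - 12*p + 6)/p^4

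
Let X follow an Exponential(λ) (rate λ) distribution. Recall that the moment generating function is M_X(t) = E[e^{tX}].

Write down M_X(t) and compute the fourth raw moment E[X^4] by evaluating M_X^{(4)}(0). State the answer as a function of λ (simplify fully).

M_X(t) = λ/(λ - t)
M^(4)(t) = -24*λ/(-λ^5 + 5*λ^4*t - 10*λ^3*t^2 + 10*λ^2*t^3 - 5*λ*t^4 + t^5)

E[X^4] = M^(4)(0) = 24/λ^4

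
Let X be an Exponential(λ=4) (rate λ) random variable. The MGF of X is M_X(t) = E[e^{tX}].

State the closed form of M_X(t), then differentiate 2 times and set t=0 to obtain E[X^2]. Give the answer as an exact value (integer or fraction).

E[X^2] = D^2[M](0) = 1/8

M_X(t) = 4/(4 - t)
D^2[M](t) = -8/(t^3 - 12*t^2 + 48*t - 64)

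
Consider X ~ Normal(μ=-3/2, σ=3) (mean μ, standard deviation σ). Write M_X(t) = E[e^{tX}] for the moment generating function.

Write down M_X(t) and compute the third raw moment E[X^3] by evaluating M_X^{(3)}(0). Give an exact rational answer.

E[X^3] = D^3[M](0) = -351/8

M_X(t) = e^(9*t^2/2 - 3*t/2)
D^3[M](t) = (5832*t^3*e^(9*t^2/2) - 2916*t^2*e^(9*t^2/2) + 2430*t*e^(9*t^2/2) - 351*e^(9*t^2/2))*e^(-3*t/2)/8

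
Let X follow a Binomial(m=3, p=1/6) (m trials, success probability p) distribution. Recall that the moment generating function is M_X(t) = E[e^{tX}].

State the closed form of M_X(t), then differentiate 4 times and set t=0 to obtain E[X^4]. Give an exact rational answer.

M_X(t) = (e^(t)/6 + 5/6)^3
M^(4)(t) = 3*e^(3*t)/8 + 10*e^(2*t)/9 + 25*e^(t)/72

E[X^4] = M^(4)(0) = 11/6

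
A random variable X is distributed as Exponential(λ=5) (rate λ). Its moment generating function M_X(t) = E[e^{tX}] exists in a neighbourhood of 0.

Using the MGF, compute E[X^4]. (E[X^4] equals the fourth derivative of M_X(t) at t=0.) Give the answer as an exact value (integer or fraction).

E[X^4] = d^4M/dt^4 |_{t=0} = 24/625

M_X(t) = 5/(5 - t)
dM/dt = 5/(t^2 - 10*t + 25)
d^2M/dt^2 = -10/(t^3 - 15*t^2 + 75*t - 125)
d^3M/dt^3 = 30/(t^4 - 20*t^3 + 150*t^2 - 500*t + 625)
d^4M/dt^4 = -120/(t^5 - 25*t^4 + 250*t^3 - 1250*t^2 + 3125*t - 3125)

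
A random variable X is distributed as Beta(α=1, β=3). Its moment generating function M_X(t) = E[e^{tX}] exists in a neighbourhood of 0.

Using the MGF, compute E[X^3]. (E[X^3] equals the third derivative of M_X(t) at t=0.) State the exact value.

E[X^3] = M^(3)(0) = 1/20

M_X(t) = ₁F₁(1; 4; t)
M^(3)(t) = ₁F₁(4; 7; t)/20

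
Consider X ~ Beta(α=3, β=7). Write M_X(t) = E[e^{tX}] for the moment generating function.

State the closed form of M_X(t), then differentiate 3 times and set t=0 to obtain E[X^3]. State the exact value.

E[X^3] = D^3[M](0) = 1/22

M_X(t) = ₁F₁(3; 10; t)
D^3[M](t) = ₁F₁(6; 13; t)/22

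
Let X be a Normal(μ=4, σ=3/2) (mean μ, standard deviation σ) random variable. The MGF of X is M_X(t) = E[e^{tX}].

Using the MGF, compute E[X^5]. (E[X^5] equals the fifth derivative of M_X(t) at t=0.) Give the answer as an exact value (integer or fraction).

E[X^5] = D^5[M](0) = 11071/4

M_X(t) = e^(9*t^2/8 + 4*t)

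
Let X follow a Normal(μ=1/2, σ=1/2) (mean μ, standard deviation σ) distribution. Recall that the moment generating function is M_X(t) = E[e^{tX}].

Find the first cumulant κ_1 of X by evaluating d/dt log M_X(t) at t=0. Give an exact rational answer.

M_X(t) = e^(t^2/8 + t/2)
K_X(t) = log M_X(t) = t^2/8 + t/2
K^(1)(t) = t/4 + 1/2

κ_1 = K^(1)(0) = 1/2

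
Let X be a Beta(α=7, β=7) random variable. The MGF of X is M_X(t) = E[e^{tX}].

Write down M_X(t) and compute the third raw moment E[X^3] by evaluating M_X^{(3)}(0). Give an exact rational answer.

E[X^3] = M^(3)(0) = 3/20

M_X(t) = ₁F₁(7; 14; t)
M^(3)(t) = 3*₁F₁(10; 17; t)/20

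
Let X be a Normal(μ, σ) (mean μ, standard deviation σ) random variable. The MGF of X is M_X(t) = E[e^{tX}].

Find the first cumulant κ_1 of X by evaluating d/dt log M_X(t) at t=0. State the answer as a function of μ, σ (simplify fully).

M_X(t) = e^(μ*t + σ^2*t^2/2)
K_X(t) = log M_X(t) = μ*t + σ^2*t^2/2
D[K](t) = μ + σ^2*t

κ_1 = D[K](0) = μ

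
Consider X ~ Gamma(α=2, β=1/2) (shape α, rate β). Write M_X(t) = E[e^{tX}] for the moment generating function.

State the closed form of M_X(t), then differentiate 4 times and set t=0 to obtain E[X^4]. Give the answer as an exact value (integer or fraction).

M_X(t) = 1/(4*(1/2 - t)^2)
D^4[M](t) = 1920/(64*t^6 - 192*t^5 + 240*t^4 - 160*t^3 + 60*t^2 - 12*t + 1)

E[X^4] = D^4[M](0) = 1920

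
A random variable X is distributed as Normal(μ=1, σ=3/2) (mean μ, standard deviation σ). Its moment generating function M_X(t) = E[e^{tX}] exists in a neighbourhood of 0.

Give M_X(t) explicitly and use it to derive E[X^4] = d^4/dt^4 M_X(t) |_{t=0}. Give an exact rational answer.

E[X^4] = M^(4)(0) = 475/16

M_X(t) = e^(9*t^2/8 + t)
M^(4)(t) = 6561*t^4*e^(t)*e^(9*t^2/8)/256 + 729*t^3*e^(t)*e^(9*t^2/8)/16 + 3159*t^2*e^(t)*e^(9*t^2/8)/32 + 279*t*e^(t)*e^(9*t^2/8)/4 + 475*e^(t)*e^(9*t^2/8)/16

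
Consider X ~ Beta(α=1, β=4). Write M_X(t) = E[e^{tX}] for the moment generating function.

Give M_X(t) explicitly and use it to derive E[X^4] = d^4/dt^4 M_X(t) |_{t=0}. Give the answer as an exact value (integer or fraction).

E[X^4] = M′′′′(0) = 1/70

M_X(t) = ₁F₁(1; 5; t)
M′(t) = ₁F₁(2; 6; t)/5
M′′(t) = ₁F₁(3; 7; t)/15
M′′′(t) = ₁F₁(4; 8; t)/35
M′′′′(t) = ₁F₁(5; 9; t)/70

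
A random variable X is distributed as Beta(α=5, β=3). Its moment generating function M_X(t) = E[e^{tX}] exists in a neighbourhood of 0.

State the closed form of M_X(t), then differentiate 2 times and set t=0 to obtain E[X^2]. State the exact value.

M_X(t) = ₁F₁(5; 8; t)
M^(2)(t) = 5*₁F₁(7; 10; t)/12

E[X^2] = M^(2)(0) = 5/12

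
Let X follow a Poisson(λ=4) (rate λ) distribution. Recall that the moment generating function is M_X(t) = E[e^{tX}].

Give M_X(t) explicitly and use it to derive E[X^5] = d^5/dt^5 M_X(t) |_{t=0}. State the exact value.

M_X(t) = e^(4*e^(t) - 4)
M^(5)(t) = (1024*e^(5*t)*e^(4*e^(t)) + 2560*e^(4*t)*e^(4*e^(t)) + 1600*e^(3*t)*e^(4*e^(t)) + 240*e^(2*t)*e^(4*e^(t)) + 4*e^(t)*e^(4*e^(t)))*e^(-4)

E[X^5] = M^(5)(0) = 5428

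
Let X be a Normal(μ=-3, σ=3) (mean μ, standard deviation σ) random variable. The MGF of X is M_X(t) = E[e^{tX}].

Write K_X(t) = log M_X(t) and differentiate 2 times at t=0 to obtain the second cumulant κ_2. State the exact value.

M_X(t) = e^(9*t^2/2 - 3*t)
K_X(t) = log M_X(t) = 9*t^2/2 - 3*t
K′(t) = 9*t - 3
K′′(t) = 9

κ_2 = K′′(0) = 9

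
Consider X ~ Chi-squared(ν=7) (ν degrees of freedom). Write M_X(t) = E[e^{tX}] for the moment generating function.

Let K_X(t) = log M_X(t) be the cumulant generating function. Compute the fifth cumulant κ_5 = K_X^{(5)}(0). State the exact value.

κ_5 = d^5K/dt^5 |_{t=0} = 2688

M_X(t) = (1 - 2*t)^(-7/2)
K_X(t) = log M_X(t) = -7*log(1 - 2*t)/2
dK/dt = -7/(2*t - 1)
d^2K/dt^2 = 14/(4*t^2 - 4*t + 1)
d^3K/dt^3 = -56/(8*t^3 - 12*t^2 + 6*t - 1)
d^4K/dt^4 = 336/(16*t^4 - 32*t^3 + 24*t^2 - 8*t + 1)
d^5K/dt^5 = -2688/(32*t^5 - 80*t^4 + 80*t^3 - 40*t^2 + 10*t - 1)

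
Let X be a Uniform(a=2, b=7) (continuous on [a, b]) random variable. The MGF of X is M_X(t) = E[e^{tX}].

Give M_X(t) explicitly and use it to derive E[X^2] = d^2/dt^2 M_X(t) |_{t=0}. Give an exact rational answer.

M_X(t) = (e^(7*t) - e^(2*t))/(5*t)
dM/dt = (7*t*e^(7*t) - 2*t*e^(2*t) - e^(7*t) + e^(2*t))/(5*t^2)
d^2M/dt^2 = (49*t^2*e^(7*t) - 4*t^2*e^(2*t) - 14*t*e^(7*t) + 4*t*e^(2*t) + 2*e^(7*t) - 2*e^(2*t))/(5*t^3)

E[X^2] = d^2M/dt^2 |_{t=0} = 67/3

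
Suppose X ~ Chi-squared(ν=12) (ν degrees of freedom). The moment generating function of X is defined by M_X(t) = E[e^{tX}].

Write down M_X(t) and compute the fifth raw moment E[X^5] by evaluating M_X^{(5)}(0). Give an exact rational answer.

E[X^5] = M^(5)(0) = 967680

M_X(t) = (1 - 2*t)^(-6)
M^(5)(t) = -967680/(2048*t^11 - 11264*t^10 + 28160*t^9 - 42240*t^8 + 42240*t^7 - 29568*t^6 + 14784*t^5 - 5280*t^4 + 1320*t^3 - 220*t^2 + 22*t - 1)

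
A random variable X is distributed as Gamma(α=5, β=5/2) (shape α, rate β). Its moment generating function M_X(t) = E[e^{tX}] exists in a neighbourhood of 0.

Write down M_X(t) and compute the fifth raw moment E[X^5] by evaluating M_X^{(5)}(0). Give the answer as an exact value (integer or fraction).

E[X^5] = M^(5)(0) = 96768/625

M_X(t) = 3125/(32*(5/2 - t)^5)
M^(5)(t) = 1512000000/(1024*t^10 - 25600*t^9 + 288000*t^8 - 1920000*t^7 + 8400000*t^6 - 25200000*t^5 + 52500000*t^4 - 75000000*t^3 + 70312500*t^2 - 39062500*t + 9765625)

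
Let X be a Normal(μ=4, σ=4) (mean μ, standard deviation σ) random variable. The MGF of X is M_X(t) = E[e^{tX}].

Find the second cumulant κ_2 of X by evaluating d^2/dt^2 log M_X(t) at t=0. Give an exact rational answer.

κ_2 = D^2[K](0) = 16

M_X(t) = e^(8*t^2 + 4*t)
K_X(t) = log M_X(t) = 8*t^2 + 4*t
D^2[K](t) = 16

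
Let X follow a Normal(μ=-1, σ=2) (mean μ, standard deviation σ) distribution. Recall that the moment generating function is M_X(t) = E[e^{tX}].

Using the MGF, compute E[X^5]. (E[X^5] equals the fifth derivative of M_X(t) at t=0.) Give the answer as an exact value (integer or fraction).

M_X(t) = e^(2*t^2 - t)
D^5[M](t) = (1024*t^5*e^(2*t^2) - 1280*t^4*e^(2*t^2) + 3200*t^3*e^(2*t^2) - 2080*t^2*e^(2*t^2) + 1460*t*e^(2*t^2) - 281*e^(2*t^2))*e^(-t)

E[X^5] = D^5[M](0) = -281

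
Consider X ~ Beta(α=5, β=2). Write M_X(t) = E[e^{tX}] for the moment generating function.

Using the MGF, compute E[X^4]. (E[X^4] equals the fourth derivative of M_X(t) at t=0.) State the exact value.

M_X(t) = ₁F₁(5; 7; t)
M′(t) = 5*₁F₁(6; 8; t)/7
M′′(t) = 15*₁F₁(7; 9; t)/28
M′′′(t) = 5*₁F₁(8; 10; t)/12
M′′′′(t) = ₁F₁(9; 11; t)/3

E[X^4] = M′′′′(0) = 1/3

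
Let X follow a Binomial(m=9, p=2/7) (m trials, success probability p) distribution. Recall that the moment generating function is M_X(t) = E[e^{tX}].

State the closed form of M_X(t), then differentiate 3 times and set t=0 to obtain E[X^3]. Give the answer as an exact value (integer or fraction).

E[X^3] = M^(3)(0) = 1566/49

M_X(t) = (2*e^(t)/7 + 5/7)^9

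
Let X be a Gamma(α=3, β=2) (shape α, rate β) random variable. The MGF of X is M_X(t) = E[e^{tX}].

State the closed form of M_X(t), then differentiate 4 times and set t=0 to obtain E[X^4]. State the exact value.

M_X(t) = 8/(2 - t)^3
D^4[M](t) = -2880/(t^7 - 14*t^6 + 84*t^5 - 280*t^4 + 560*t^3 - 672*t^2 + 448*t - 128)

E[X^4] = D^4[M](0) = 45/2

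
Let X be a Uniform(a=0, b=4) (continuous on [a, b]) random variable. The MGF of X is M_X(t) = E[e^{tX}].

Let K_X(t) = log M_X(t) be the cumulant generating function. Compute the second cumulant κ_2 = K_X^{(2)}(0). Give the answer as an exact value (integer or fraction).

κ_2 = K^(2)(0) = 4/3

M_X(t) = (e^(4*t) - 1)/(4*t)
K_X(t) = log M_X(t) = -log(t) + log(e^(4*t) - 1) - 2*log(2)
K^(2)(t) = (-16*t^2*e^(4*t) + e^(8*t) - 2*e^(4*t) + 1)/(t^2*e^(8*t) - 2*t^2*e^(4*t) + t^2)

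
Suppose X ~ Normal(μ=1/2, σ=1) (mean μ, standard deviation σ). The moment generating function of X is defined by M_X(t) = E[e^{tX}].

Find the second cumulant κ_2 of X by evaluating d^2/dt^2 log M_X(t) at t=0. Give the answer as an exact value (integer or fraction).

M_X(t) = e^(t^2/2 + t/2)
K_X(t) = log M_X(t) = t^2/2 + t/2
dK/dt = t + 1/2
d^2K/dt^2 = 1

κ_2 = d^2K/dt^2 |_{t=0} = 1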